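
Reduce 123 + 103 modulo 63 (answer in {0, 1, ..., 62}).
Reduce the summands first: 123 ≡ 60, 103 ≡ 40 (mod 63), so 123 + 103 ≡ 60 + 40 (mod 63). 60 + 40 = 100; 100 = 1·63 + 37, so (123 + 103) mod 63 = 37.

Final answer: 37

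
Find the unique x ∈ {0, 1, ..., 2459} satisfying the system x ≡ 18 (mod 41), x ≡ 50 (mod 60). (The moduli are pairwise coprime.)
x ≡ 2150 (mod 2460); the representative in [0, 2460) is 2150

The moduli 41, 60 are pairwise coprime, so by the CRT there is a unique solution mod 41·60 = 2460.
Solve by successive substitution. Start with x ≡ 18 (mod 41).
  Combine with x ≡ 50 (mod 60): write x = 18 + 41·t and require 18 + 41·t ≡ 50 (mod 60), i.e. 41·t ≡ 50 − 18 ≡ 32 (mod 60). Since 41^(−1) ≡ 41 (mod 60), t ≡ 41·32 ≡ 52 (mod 60). So x ≡ 18 + 41·52 = 2150 (mod 2460).
Unique solution in [0, 2460): x = 2150.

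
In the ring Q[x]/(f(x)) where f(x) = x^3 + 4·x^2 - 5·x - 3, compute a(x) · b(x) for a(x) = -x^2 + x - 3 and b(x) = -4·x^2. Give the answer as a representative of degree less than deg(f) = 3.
a · b ≡ 112·x^2 - 88·x - 60 (mod f(x))

First multiply in Q[x] without reducing: a · b = 4·x^4 - 4·x^3 + 12·x^2. Now divide by f(x) = x^3 + 4·x^2 - 5·x - 3, eliminating the leading term at each step:
  leading term 4·x^4: subtract (4·x)·f(x) = 4·x^4 + 16·x^3 - 20·x^2 - 12·x, leaving -20·x^3 + 32·x^2 + 12·x
  leading term -20·x^3: subtract (-20)·f(x) = -20·x^3 - 80·x^2 + 100·x + 60, leaving 112·x^2 - 88·x - 60
The degree is now < 3, so this is the remainder. Hence a · b ≡ 112·x^2 - 88·x - 60 in Q[x]/(f).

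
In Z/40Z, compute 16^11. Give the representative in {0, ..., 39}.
16

Use repeated squaring. Binary(11) = 1011. Walk through the bits of the exponent 11 left-to-right: at each bit after the leading one, square the running value, then multiply by 16 if the bit is 1 (always reducing mod 40):
  bit 1 = 1 (leading): start with 16.
  bit 2 = 0: square 16^2 = 256 ≡ 16 (mod 40).
  bit 3 = 1: square 16^2 = 256 ≡ 16; bit is 1, so multiply 16·16 = 256 ≡ 16 (mod 40).
  bit 4 = 1: square 16^2 = 256 ≡ 16; bit is 1, so multiply 16·16 = 256 ≡ 16 (mod 40).
Final value: 16^11 ≡ 16 (mod 40).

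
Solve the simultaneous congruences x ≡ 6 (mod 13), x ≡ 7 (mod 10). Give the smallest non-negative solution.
x ≡ 97 (mod 130); the representative in [0, 130) is 97

The moduli 13, 10 are pairwise coprime, so by the CRT there is a unique solution mod 13·10 = 130.
Solve by successive substitution. Start with x ≡ 6 (mod 13).
  Combine with x ≡ 7 (mod 10): write x = 6 + 13·t and require 6 + 13·t ≡ 7 (mod 10), i.e. 13·t ≡ 7 − 6 ≡ 1 (mod 10). Since 13^(−1) ≡ 7 (mod 10) (13 ≡ 3 (mod 10)), t ≡ 7·1 ≡ 7 (mod 10). So x ≡ 6 + 13·7 = 97 (mod 130).
Unique solution in [0, 130): x = 97.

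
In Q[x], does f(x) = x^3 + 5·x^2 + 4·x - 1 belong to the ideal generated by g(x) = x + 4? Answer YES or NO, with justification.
In Q[x] the ideal (g) consists of all multiples of g, so f ∈ (g) iff g | f, i.e. iff the remainder of f on division by g is 0. Divide f by g (g is monic, so eliminate the leading term of the running remainder at each step):
  leading term x^3: subtract (x^2)·g(x) = x^3 + 4·x^2, leaving x^2 + 4·x - 1
  leading term x^2: subtract (x)·g(x) = x^2 + 4·x, leaving -1
The remainder r(x) = -1 ≠ 0 (and deg r < deg g), so g ∤ f, i.e. f ∉ (g).

Final answer: NO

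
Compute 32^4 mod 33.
1

Use repeated squaring. Binary(4) = 100. Walk through the bits of the exponent 4 left-to-right: at each bit after the leading one, square the running value, then multiply by 32 if the bit is 1 (always reducing mod 33):
  bit 1 = 1 (leading): start with 32.
  bit 2 = 0: square 32^2 = 1024 ≡ 1 (mod 33).
  bit 3 = 0: square 1^2 = 1 (mod 33).
Final value: 32^4 ≡ 1 (mod 33).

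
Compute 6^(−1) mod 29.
6^(−1) ≡ 5 (mod 29)

Apply the extended Euclidean algorithm to (29, 6), tracking rows (r, s, t) with s·29 + t·6 = r. Each division r_prev = q·r_cur + r_new produces the new row as (previous row) − q·(current row):
  row A: (29, 1, 0)   [1·29 + 0·6 = 29]
  row B: (6, 0, 1)   [0·29 + 1·6 = 6]
  29 = 4·6 + 5   → row C = row A − 4·row B = (5, 1, −4)   [check: 1·29 − 4·6 = 5]
  6 = 1·5 + 1   → row D = row B − 1·row C = (1, −1, 5)   [check: −1·29 + 5·6 = 1]
  5 = 5·1 + 0   → remainder 0, stop. gcd = 1 (last nonzero row D).
The gcd is 1, so 6 is invertible mod 29. The last nonzero row gives −1·29 + 5·6 = 1, so t = 5. So 6^(−1) ≡ 5 (mod 29). Verify: 6 · 5 = 30 ≡ 1 (mod 29). ✓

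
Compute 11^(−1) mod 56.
Apply the extended Euclidean algorithm to (56, 11), tracking rows (r, s, t) with s·56 + t·11 = r. Each division r_prev = q·r_cur + r_new produces the new row as (previous row) − q·(current row):
  row A: (56, 1, 0)   [1·56 + 0·11 = 56]
  row B: (11, 0, 1)   [0·56 + 1·11 = 11]
  56 = 5·11 + 1   → row C = row A − 5·row B = (1, 1, −5)   [check: 1·56 − 5·11 = 1]
  11 = 11·1 + 0   → remainder 0, stop. gcd = 1 (last nonzero row C).
The gcd is 1, so 11 is invertible mod 56. The last nonzero row gives 1·56 − 5·11 = 1, so t = −5. So 11^(−1) ≡ −5 ≡ 51 (mod 56). Verify: 11 · 51 = 561 ≡ 1 (mod 56). ✓

Final answer: 11^(−1) ≡ 51 (mod 56)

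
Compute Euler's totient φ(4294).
φ is multiplicative, with φ(p^e) = p^e − p^(e−1). Factorise 4294 = 2 · 19 · 113. Then
  φ(4294) = (2 − 1) · (19 − 1) · (113 − 1) = 1 · 18 · 112 = 2016.

Final answer: φ(4294) = 2016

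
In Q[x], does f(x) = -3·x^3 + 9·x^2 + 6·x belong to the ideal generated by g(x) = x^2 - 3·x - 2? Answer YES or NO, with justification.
YES

In Q[x] the ideal (g) consists of all multiples of g, so f ∈ (g) iff g | f, i.e. iff the remainder of f on division by g is 0. Divide f by g (g is monic, so eliminate the leading term of the running remainder at each step):
  leading term -3·x^3: subtract (-3·x)·g(x) = -3·x^3 + 9·x^2 + 6·x, leaving 0
The remainder is 0, so f(x) = g(x) · h(x) with h(x) = -3·x. Hence g | f, i.e. f ∈ (g).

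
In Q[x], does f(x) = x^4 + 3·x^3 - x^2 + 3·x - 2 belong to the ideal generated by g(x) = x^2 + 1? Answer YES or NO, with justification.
In Q[x] the ideal (g) consists of all multiples of g, so f ∈ (g) iff g | f, i.e. iff the remainder of f on division by g is 0. Divide f by g (g is monic, so eliminate the leading term of the running remainder at each step):
  leading term x^4: subtract (x^2)·g(x) = x^4 + x^2, leaving 3·x^3 - 2·x^2 + 3·x - 2
  leading term 3·x^3: subtract (3·x)·g(x) = 3·x^3 + 3·x, leaving -2·x^2 - 2
  leading term -2·x^2: subtract (-2)·g(x) = -2·x^2 - 2, leaving 0
The remainder is 0, so f(x) = g(x) · h(x) with h(x) = x^2 + 3·x - 2. Hence g | f, i.e. f ∈ (g).

Final answer: YES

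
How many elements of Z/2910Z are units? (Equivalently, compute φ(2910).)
An element a ∈ Z/2910Z is a unit iff gcd(a, 2910) = 1, so the number of units is φ(2910). φ is multiplicative, with φ(p^e) = p^e − p^(e−1). Factorise 2910 = 2 · 3 · 5 · 97. Then
  φ(2910) = (2 − 1) · (3 − 1) · (5 − 1) · (97 − 1) = 1 · 2 · 4 · 96 = 768.

Final answer: Z/2910Z has φ(2910) = 768 units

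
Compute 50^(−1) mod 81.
Apply the extended Euclidean algorithm to (81, 50), tracking rows (r, s, t) with s·81 + t·50 = r. Each division r_prev = q·r_cur + r_new produces the new row as (previous row) − q·(current row):
  row A: (81, 1, 0)   [1·81 + 0·50 = 81]
  row B: (50, 0, 1)   [0·81 + 1·50 = 50]
  81 = 1·50 + 31   → row C = row A − 1·row B = (31, 1, −1)   [check: 1·81 − 1·50 = 31]
  50 = 1·31 + 19   → row D = row B − 1·row C = (19, −1, 2)   [check: −1·81 + 2·50 = 19]
  31 = 1·19 + 12   → row E = row C − 1·row D = (12, 2, −3)   [check: 2·81 − 3·50 = 12]
  19 = 1·12 + 7   → row F = row D − 1·row E = (7, −3, 5)   [check: −3·81 + 5·50 = 7]
  12 = 1·7 + 5   → row G = row E − 1·row F = (5, 5, −8)   [check: 5·81 − 8·50 = 5]
  7 = 1·5 + 2   → row H = row F − 1·row G = (2, −8, 13)   [check: −8·81 + 13·50 = 2]
  5 = 2·2 + 1   → row I = row G − 2·row H = (1, 21, −34)   [check: 21·81 − 34·50 = 1]
  2 = 2·1 + 0   → remainder 0, stop. gcd = 1 (last nonzero row I).
The gcd is 1, so 50 is invertible mod 81. The last nonzero row gives 21·81 − 34·50 = 1, so t = −34. So 50^(−1) ≡ −34 ≡ 47 (mod 81). Verify: 50 · 47 = 2350 ≡ 1 (mod 81). ✓

Final answer: 50^(−1) ≡ 47 (mod 81)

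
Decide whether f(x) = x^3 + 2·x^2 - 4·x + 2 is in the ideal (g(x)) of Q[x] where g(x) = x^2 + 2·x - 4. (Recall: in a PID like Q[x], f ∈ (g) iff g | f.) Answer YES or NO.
NO

In Q[x] the ideal (g) consists of all multiples of g, so f ∈ (g) iff g | f, i.e. iff the remainder of f on division by g is 0. Divide f by g (g is monic, so eliminate the leading term of the running remainder at each step):
  leading term x^3: subtract (x)·g(x) = x^3 + 2·x^2 - 4·x, leaving 2
The remainder r(x) = 2 ≠ 0 (and deg r < deg g), so g ∤ f, i.e. f ∉ (g).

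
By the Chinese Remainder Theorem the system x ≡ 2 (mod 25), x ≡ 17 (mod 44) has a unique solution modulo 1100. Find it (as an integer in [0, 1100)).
The moduli 25, 44 are pairwise coprime, so by the CRT there is a unique solution mod 25·44 = 1100.
Solve by successive substitution. Start with x ≡ 2 (mod 25).
  Combine with x ≡ 17 (mod 44): write x = 2 + 25·t and require 2 + 25·t ≡ 17 (mod 44), i.e. 25·t ≡ 17 − 2 ≡ 15 (mod 44). Since 25^(−1) ≡ 37 (mod 44), t ≡ 37·15 ≡ 27 (mod 44). So x ≡ 2 + 25·27 = 677 (mod 1100).
Unique solution in [0, 1100): x = 677.

Final answer: x ≡ 677 (mod 1100); the representative in [0, 1100) is 677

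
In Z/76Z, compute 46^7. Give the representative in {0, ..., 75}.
Use repeated squaring. Binary(7) = 111. Walk through the bits of the exponent 7 left-to-right: at each bit after the leading one, square the running value, then multiply by 46 if the bit is 1 (always reducing mod 76):
  bit 1 = 1 (leading): start with 46.
  bit 2 = 1: square 46^2 = 2116 ≡ 64; bit is 1, so multiply 64·46 = 2944 ≡ 56 (mod 76).
  bit 3 = 1: square 56^2 = 3136 ≡ 20; bit is 1, so multiply 20·46 = 920 ≡ 8 (mod 76).
Final value: 46^7 ≡ 8 (mod 76).

Final answer: 8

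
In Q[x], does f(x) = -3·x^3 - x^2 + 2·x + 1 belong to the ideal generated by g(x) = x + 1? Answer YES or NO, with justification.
In Q[x] the ideal (g) consists of all multiples of g, so f ∈ (g) iff g | f, i.e. iff the remainder of f on division by g is 0. Divide f by g (g is monic, so eliminate the leading term of the running remainder at each step):
  leading term -3·x^3: subtract (-3·x^2)·g(x) = -3·x^3 - 3·x^2, leaving 2·x^2 + 2·x + 1
  leading term 2·x^2: subtract (2·x)·g(x) = 2·x^2 + 2·x, leaving 1
The remainder r(x) = 1 ≠ 0 (and deg r < deg g), so g ∤ f, i.e. f ∉ (g).

Final answer: NO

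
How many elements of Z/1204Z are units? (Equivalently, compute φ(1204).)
Z/1204Z has φ(1204) = 504 units

An element a ∈ Z/1204Z is a unit iff gcd(a, 1204) = 1, so the number of units is φ(1204). φ is multiplicative, with φ(p^e) = p^e − p^(e−1). Factorise 1204 = 2^2 · 7 · 43. Then
  φ(1204) = (2^2 − 2^1) · (7 − 1) · (43 − 1) = 2 · 6 · 42 = 504.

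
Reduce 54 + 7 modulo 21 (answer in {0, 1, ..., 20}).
Reduce the summands first: 54 ≡ 12 (mod 21), so 54 + 7 ≡ 12 + 7 (mod 21). 12 + 7 = 19; 19 = 0·21 + 19, so (54 + 7) mod 21 = 19.

Final answer: 19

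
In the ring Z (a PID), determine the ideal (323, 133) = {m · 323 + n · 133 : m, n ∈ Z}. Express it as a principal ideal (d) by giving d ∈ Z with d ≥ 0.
In the PID Z, (a, b) is generated by gcd(a, b). Compute gcd(323, 133) with the extended Euclidean algorithm, tracking rows (r, s, t) with s·323 + t·133 = r:
  row A: (323, 1, 0)   [1·323 + 0·133 = 323]
  row B: (133, 0, 1)   [0·323 + 1·133 = 133]
  323 = 2·133 + 57   → row C = row A − 2·row B = (57, 1, −2)   [check: 1·323 − 2·133 = 57]
  133 = 2·57 + 19   → row D = row B − 2·row C = (19, −2, 5)   [check: −2·323 + 5·133 = 19]
  57 = 3·19 + 0   → remainder 0, stop. gcd = 19 (last nonzero row D).
So gcd(323, 133) = 19, with Bézout identity −2·323 + 5·133 = 19. Containment (⊇): the Bézout identity exhibits 19 as an element of (323, 133), giving (19) ⊆ (323, 133). Containment (⊆): since 19 | 323 and 19 | 133 (323 = 19·17, 133 = 19·7), every Z-linear combination of 323 and 133 is divisible by 19, so (323, 133) ⊆ (19). Therefore (323, 133) = (19), d = 19.

Final answer: (323, 133) = (19); d = 19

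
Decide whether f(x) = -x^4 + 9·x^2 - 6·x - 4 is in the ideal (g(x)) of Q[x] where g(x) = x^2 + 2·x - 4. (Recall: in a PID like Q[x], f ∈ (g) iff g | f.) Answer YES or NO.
YES

In Q[x] the ideal (g) consists of all multiples of g, so f ∈ (g) iff g | f, i.e. iff the remainder of f on division by g is 0. Divide f by g (g is monic, so eliminate the leading term of the running remainder at each step):
  leading term -x^4: subtract (-x^2)·g(x) = -x^4 - 2·x^3 + 4·x^2, leaving 2·x^3 + 5·x^2 - 6·x - 4
  leading term 2·x^3: subtract (2·x)·g(x) = 2·x^3 + 4·x^2 - 8·x, leaving x^2 + 2·x - 4
  leading term x^2: subtract (1)·g(x) = x^2 + 2·x - 4, leaving 0
The remainder is 0, so f(x) = g(x) · h(x) with h(x) = -x^2 + 2·x + 1. Hence g | f, i.e. f ∈ (g).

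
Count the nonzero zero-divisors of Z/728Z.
Z/728Z has 439 nonzero zero-divisors

In Z/728Z each nonzero element is either a unit (gcd with 728 is 1) or a zero-divisor (gcd > 1). The number of units is φ(728): factorise 728 = 2^3 · 7 · 13, so φ(728) = (2^3 − 2^2) · (7 − 1) · (13 − 1) = 4 · 6 · 12 = 288. The nonzero elements number 728 − 1 = 727. Hence the nonzero zero-divisors number 727 − 288 = 439.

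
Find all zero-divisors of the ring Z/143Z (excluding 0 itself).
nonzero zero-divisors of Z/143Z = {11, 13, 22, 26, 33, 39, 44, 52, 55, 65, 66, 77, 78, 88, 91, 99, 104, 110, 117, 121, 130, 132}

An element a ∈ Z/143Z (with a ≠ 0) is a zero-divisor iff gcd(a, 143) > 1 (because a is a unit precisely when gcd(a, n) = 1, and in Z/nZ every nonzero, non-unit element is a zero-divisor). Scan a = 1, ..., 142 and keep those with gcd(a, 143) > 1:
  gcd(11, 143) = 11, gcd(13, 143) = 13, gcd(22, 143) = 11, gcd(26, 143) = 13, gcd(33, 143) = 11, gcd(39, 143) = 13, gcd(44, 143) = 11, gcd(52, 143) = 13, gcd(55, 143) = 11, gcd(65, 143) = 13, gcd(66, 143) = 11, gcd(77, 143) = 11, gcd(78, 143) = 13, gcd(88, 143) = 11, gcd(91, 143) = 13, gcd(99, 143) = 11, gcd(104, 143) = 13, gcd(110, 143) = 11, gcd(117, 143) = 13, gcd(121, 143) = 11, gcd(130, 143) = 13, gcd(132, 143) = 11.
All other a ∈ {1, ..., 142} have gcd(a, 143) = 1 and are units. So the nonzero zero-divisors are exactly the 22 values of a appearing in this scan.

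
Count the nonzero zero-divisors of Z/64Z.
In Z/64Z each nonzero element is either a unit (gcd with 64 is 1) or a zero-divisor (gcd > 1). The number of units is φ(64): factorise 64 = 2^6, so φ(64) = (2^6 − 2^5) = 32 = 32. The nonzero elements number 64 − 1 = 63. Hence the nonzero zero-divisors number 63 − 32 = 31.

Final answer: Z/64Z has 31 nonzero zero-divisors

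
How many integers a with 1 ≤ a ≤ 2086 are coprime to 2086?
888

The number of a ∈ {1, ..., 2086} with gcd(a, 2086) = 1 is by definition Euler's totient φ(2086). φ is multiplicative, with φ(p^e) = p^e − p^(e−1). Factorise 2086 = 2 · 7 · 149. Then
  φ(2086) = (2 − 1) · (7 − 1) · (149 − 1) = 1 · 6 · 148 = 888.
So there are 888 such integers.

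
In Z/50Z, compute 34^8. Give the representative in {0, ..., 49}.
46

Use repeated squaring. Binary(8) = 1000. Walk through the bits of the exponent 8 left-to-right: at each bit after the leading one, square the running value, then multiply by 34 if the bit is 1 (always reducing mod 50):
  bit 1 = 1 (leading): start with 34.
  bit 2 = 0: square 34^2 = 1156 ≡ 6 (mod 50).
  bit 3 = 0: square 6^2 = 36 (mod 50).
  bit 4 = 0: square 36^2 = 1296 ≡ 46 (mod 50).
Final value: 34^8 ≡ 46 (mod 50).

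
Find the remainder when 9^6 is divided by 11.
Use repeated squaring. Binary(6) = 110. Walk through the bits of the exponent 6 left-to-right: at each bit after the leading one, square the running value, then multiply by 9 if the bit is 1 (always reducing mod 11):
  bit 1 = 1 (leading): start with 9.
  bit 2 = 1: square 9^2 = 81 ≡ 4; bit is 1, so multiply 4·9 = 36 ≡ 3 (mod 11).
  bit 3 = 0: square 3^2 = 9 (mod 11).
Final value: 9^6 ≡ 9 (mod 11).

Final answer: 9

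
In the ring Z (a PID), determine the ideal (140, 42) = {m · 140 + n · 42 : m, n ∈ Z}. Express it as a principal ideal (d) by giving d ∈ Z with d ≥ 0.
In the PID Z, (a, b) is generated by gcd(a, b). Compute gcd(140, 42) with the extended Euclidean algorithm, tracking rows (r, s, t) with s·140 + t·42 = r:
  row A: (140, 1, 0)   [1·140 + 0·42 = 140]
  row B: (42, 0, 1)   [0·140 + 1·42 = 42]
  140 = 3·42 + 14   → row C = row A − 3·row B = (14, 1, −3)   [check: 1·140 − 3·42 = 14]
  42 = 3·14 + 0   → remainder 0, stop. gcd = 14 (last nonzero row C).
So gcd(140, 42) = 14, with Bézout identity 1·140 − 3·42 = 14. Containment (⊇): the Bézout identity exhibits 14 as an element of (140, 42), giving (14) ⊆ (140, 42). Containment (⊆): since 14 | 140 and 14 | 42 (140 = 14·10, 42 = 14·3), every Z-linear combination of 140 and 42 is divisible by 14, so (140, 42) ⊆ (14). Therefore (140, 42) = (14), d = 14.

Final answer: (140, 42) = (14); d = 14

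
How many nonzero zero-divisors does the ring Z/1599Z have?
Z/1599Z has 638 nonzero zero-divisors

In Z/1599Z each nonzero element is either a unit (gcd with 1599 is 1) or a zero-divisor (gcd > 1). The number of units is φ(1599): factorise 1599 = 3 · 13 · 41, so φ(1599) = (3 − 1) · (13 − 1) · (41 − 1) = 2 · 12 · 40 = 960. The nonzero elements number 1599 − 1 = 1598. Hence the nonzero zero-divisors number 1598 − 960 = 638.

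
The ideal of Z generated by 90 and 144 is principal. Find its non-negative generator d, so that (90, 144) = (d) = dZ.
(90, 144) = (18); d = 18

In the PID Z, (a, b) is generated by gcd(a, b). Compute gcd(144, 90) with the extended Euclidean algorithm, tracking rows (r, s, t) with s·144 + t·90 = r:
  row A: (144, 1, 0)   [1·144 + 0·90 = 144]
  row B: (90, 0, 1)   [0·144 + 1·90 = 90]
  144 = 1·90 + 54   → row C = row A − 1·row B = (54, 1, −1)   [check: 1·144 − 1·90 = 54]
  90 = 1·54 + 36   → row D = row B − 1·row C = (36, −1, 2)   [check: −1·144 + 2·90 = 36]
  54 = 1·36 + 18   → row E = row C − 1·row D = (18, 2, −3)   [check: 2·144 − 3·90 = 18]
  36 = 2·18 + 0   → remainder 0, stop. gcd = 18 (last nonzero row E).
So gcd(90, 144) = 18, with Bézout identity 2·144 − 3·90 = 18. Containment (⊇): the Bézout identity exhibits 18 as an element of (90, 144), giving (18) ⊆ (90, 144). Containment (⊆): since 18 | 90 and 18 | 144 (90 = 18·5, 144 = 18·8), every Z-linear combination of 90 and 144 is divisible by 18, so (90, 144) ⊆ (18). Therefore (90, 144) = (18), d = 18.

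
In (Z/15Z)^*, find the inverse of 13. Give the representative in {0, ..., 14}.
13^(−1) ≡ 7 (mod 15)

Apply the extended Euclidean algorithm to (15, 13), tracking rows (r, s, t) with s·15 + t·13 = r. Each division r_prev = q·r_cur + r_new produces the new row as (previous row) − q·(current row):
  row A: (15, 1, 0)   [1·15 + 0·13 = 15]
  row B: (13, 0, 1)   [0·15 + 1·13 = 13]
  15 = 1·13 + 2   → row C = row A − 1·row B = (2, 1, −1)   [check: 1·15 − 1·13 = 2]
  13 = 6·2 + 1   → row D = row B − 6·row C = (1, −6, 7)   [check: −6·15 + 7·13 = 1]
  2 = 2·1 + 0   → remainder 0, stop. gcd = 1 (last nonzero row D).
The gcd is 1, so 13 is invertible mod 15. The last nonzero row gives −6·15 + 7·13 = 1, so t = 7. So 13^(−1) ≡ 7 (mod 15). Verify: 13 · 7 = 91 ≡ 1 (mod 15). ✓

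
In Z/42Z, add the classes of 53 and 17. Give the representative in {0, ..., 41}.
28

Reduce the summands first: 53 ≡ 11 (mod 42), so 53 + 17 ≡ 11 + 17 (mod 42). 11 + 17 = 28; 28 = 0·42 + 28, so (53 + 17) mod 42 = 28.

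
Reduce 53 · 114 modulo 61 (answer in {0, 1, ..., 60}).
3

Reduce the factors first: 114 ≡ 53 (mod 61), so 53 · 114 ≡ 53 · 53 (mod 61). 53 · 53 = 2809. Dividing by 61: 2809 = 46·61 + 3. So (53 · 114) mod 61 = 3.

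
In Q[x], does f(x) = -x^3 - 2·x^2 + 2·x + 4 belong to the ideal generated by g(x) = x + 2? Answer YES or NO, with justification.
YES

In Q[x] the ideal (g) consists of all multiples of g, so f ∈ (g) iff g | f, i.e. iff the remainder of f on division by g is 0. Divide f by g (g is monic, so eliminate the leading term of the running remainder at each step):
  leading term -x^3: subtract (-x^2)·g(x) = -x^3 - 2·x^2, leaving 2·x + 4
  leading term 2·x: subtract (2)·g(x) = 2·x + 4, leaving 0
The remainder is 0, so f(x) = g(x) · h(x) with h(x) = 2 - x^2. Hence g | f, i.e. f ∈ (g).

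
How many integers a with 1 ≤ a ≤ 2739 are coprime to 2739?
The number of a ∈ {1, ..., 2739} with gcd(a, 2739) = 1 is by definition Euler's totient φ(2739). φ is multiplicative, with φ(p^e) = p^e − p^(e−1). Factorise 2739 = 3 · 11 · 83. Then
  φ(2739) = (3 − 1) · (11 − 1) · (83 − 1) = 2 · 10 · 82 = 1640.
So there are 1640 such integers.

Final answer: 1640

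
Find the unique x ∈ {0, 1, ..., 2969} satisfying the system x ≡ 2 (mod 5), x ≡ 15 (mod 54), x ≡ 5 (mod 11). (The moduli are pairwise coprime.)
x ≡ 2337 (mod 2970); the representative in [0, 2970) is 2337

The moduli 5, 54, 11 are pairwise coprime, so by the CRT there is a unique solution mod 5·54·11 = 2970.
Solve by successive substitution. Start with x ≡ 2 (mod 5).
  Combine with x ≡ 15 (mod 54): write x = 2 + 5·t and require 2 + 5·t ≡ 15 (mod 54), i.e. 5·t ≡ 15 − 2 ≡ 13 (mod 54). Since 5^(−1) ≡ 11 (mod 54), t ≡ 11·13 ≡ 35 (mod 54). So x ≡ 2 + 5·35 = 177 (mod 270).
  Combine with x ≡ 5 (mod 11): write x = 177 + 270·t and require 177 + 270·t ≡ 5 (mod 11), i.e. 270·t ≡ 5 − 177 ≡ 4 (mod 11). Since 270^(−1) ≡ 2 (mod 11) (270 ≡ 6 (mod 11)), t ≡ 2·4 ≡ 8 (mod 11). So x ≡ 177 + 270·8 = 2337 (mod 2970).
Unique solution in [0, 2970): x = 2337.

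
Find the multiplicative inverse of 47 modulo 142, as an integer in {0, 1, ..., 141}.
Apply the extended Euclidean algorithm to (142, 47), tracking rows (r, s, t) with s·142 + t·47 = r. Each division r_prev = q·r_cur + r_new produces the new row as (previous row) − q·(current row):
  row A: (142, 1, 0)   [1·142 + 0·47 = 142]
  row B: (47, 0, 1)   [0·142 + 1·47 = 47]
  142 = 3·47 + 1   → row C = row A − 3·row B = (1, 1, −3)   [check: 1·142 − 3·47 = 1]
  47 = 47·1 + 0   → remainder 0, stop. gcd = 1 (last nonzero row C).
The gcd is 1, so 47 is invertible mod 142. The last nonzero row gives 1·142 − 3·47 = 1, so t = −3. So 47^(−1) ≡ −3 ≡ 139 (mod 142). Verify: 47 · 139 = 6533 ≡ 1 (mod 142). ✓

Final answer: 47^(−1) ≡ 139 (mod 142)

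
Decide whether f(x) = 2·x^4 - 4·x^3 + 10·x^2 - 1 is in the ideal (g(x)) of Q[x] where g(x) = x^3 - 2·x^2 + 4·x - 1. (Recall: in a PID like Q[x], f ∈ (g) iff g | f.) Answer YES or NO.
NO

In Q[x] the ideal (g) consists of all multiples of g, so f ∈ (g) iff g | f, i.e. iff the remainder of f on division by g is 0. Divide f by g (g is monic, so eliminate the leading term of the running remainder at each step):
  leading term 2·x^4: subtract (2·x)·g(x) = 2·x^4 - 4·x^3 + 8·x^2 - 2·x, leaving 2·x^2 + 2·x - 1
The remainder r(x) = 2·x^2 + 2·x - 1 ≠ 0 (and deg r < deg g), so g ∤ f, i.e. f ∉ (g).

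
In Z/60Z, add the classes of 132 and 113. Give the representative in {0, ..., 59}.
5

Reduce the summands first: 132 ≡ 12, 113 ≡ 53 (mod 60), so 132 + 113 ≡ 12 + 53 (mod 60). 12 + 53 = 65; 65 = 1·60 + 5, so (132 + 113) mod 60 = 5.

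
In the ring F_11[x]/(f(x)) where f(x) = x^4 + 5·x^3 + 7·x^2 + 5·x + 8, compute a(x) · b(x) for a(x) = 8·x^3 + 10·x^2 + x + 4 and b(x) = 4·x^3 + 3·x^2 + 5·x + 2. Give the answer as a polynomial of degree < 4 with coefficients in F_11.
Multiply as integer polynomials: a · b = 32·x^6 + 64·x^5 + 74·x^4 + 85·x^3 + 37·x^2 + 22·x + 8. Reducing coefficients mod 11: a · b ≡ 10·x^6 + 9·x^5 + 8·x^4 + 8·x^3 + 4·x^2 + 8. Now divide by f(x) = x^4 + 5·x^3 + 7·x^2 + 5·x + 8 in F_11[x], eliminating the leading term at each step:
  leading term 10·x^6: subtract (10·x^2)·f(x) = 10·x^6 + 6·x^5 + 4·x^4 + 6·x^3 + 3·x^2, leaving 3·x^5 + 4·x^4 + 2·x^3 + x^2 + 8 (coefficients mod 11)
  leading term 3·x^5: subtract (3·x)·f(x) = 3·x^5 + 4·x^4 + 10·x^3 + 4·x^2 + 2·x, leaving 3·x^3 + 8·x^2 + 9·x + 8 (coefficients mod 11)
The degree is now < 4, so this is the remainder. Hence a · b ≡ 3·x^3 + 8·x^2 + 9·x + 8 in F_11[x]/(f).

Final answer: a · b ≡ 3·x^3 + 8·x^2 + 9·x + 8 (mod f(x))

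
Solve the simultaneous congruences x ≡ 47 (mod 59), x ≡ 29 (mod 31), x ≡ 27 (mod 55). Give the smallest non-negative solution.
The moduli 59, 31, 55 are pairwise coprime, so by the CRT there is a unique solution mod 59·31·55 = 100595.
Solve by successive substitution. Start with x ≡ 47 (mod 59).
  Combine with x ≡ 29 (mod 31): write x = 47 + 59·t and require 47 + 59·t ≡ 29 (mod 31), i.e. 59·t ≡ 29 − 47 ≡ 13 (mod 31). Since 59^(−1) ≡ 10 (mod 31) (59 ≡ 28 (mod 31)), t ≡ 10·13 ≡ 6 (mod 31). So x ≡ 47 + 59·6 = 401 (mod 1829).
  Combine with x ≡ 27 (mod 55): write x = 401 + 1829·t and require 401 + 1829·t ≡ 27 (mod 55), i.e. 1829·t ≡ 27 − 401 ≡ 11 (mod 55). Since 1829^(−1) ≡ 4 (mod 55) (1829 ≡ 14 (mod 55)), t ≡ 4·11 ≡ 44 (mod 55). So x ≡ 401 + 1829·44 = 80877 (mod 100595).
Unique solution in [0, 100595): x = 80877.

Final answer: x ≡ 80877 (mod 100595); the representative in [0, 100595) is 80877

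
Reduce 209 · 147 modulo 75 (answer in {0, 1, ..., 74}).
Reduce the factors first: 209 ≡ 59, 147 ≡ 72 (mod 75), so 209 · 147 ≡ 59 · 72 (mod 75). 59 · 72 = 4248. Dividing by 75: 4248 = 56·75 + 48. So (209 · 147) mod 75 = 48.

Final answer: 48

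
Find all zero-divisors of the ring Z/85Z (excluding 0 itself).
An element a ∈ Z/85Z (with a ≠ 0) is a zero-divisor iff gcd(a, 85) > 1 (because a is a unit precisely when gcd(a, n) = 1, and in Z/nZ every nonzero, non-unit element is a zero-divisor). Scan a = 1, ..., 84 and keep those with gcd(a, 85) > 1:
  gcd(5, 85) = 5, gcd(10, 85) = 5, gcd(15, 85) = 5, gcd(17, 85) = 17, gcd(20, 85) = 5, gcd(25, 85) = 5, gcd(30, 85) = 5, gcd(34, 85) = 17, gcd(35, 85) = 5, gcd(40, 85) = 5, gcd(45, 85) = 5, gcd(50, 85) = 5, gcd(51, 85) = 17, gcd(55, 85) = 5, gcd(60, 85) = 5, gcd(65, 85) = 5, gcd(68, 85) = 17, gcd(70, 85) = 5, gcd(75, 85) = 5, gcd(80, 85) = 5.
All other a ∈ {1, ..., 84} have gcd(a, 85) = 1 and are units. So the nonzero zero-divisors are exactly the 20 values of a appearing in this scan.

Final answer: nonzero zero-divisors of Z/85Z = {5, 10, 15, 17, 20, 25, 30, 34, 35, 40, 45, 50, 51, 55, 60, 65, 68, 70, 75, 80}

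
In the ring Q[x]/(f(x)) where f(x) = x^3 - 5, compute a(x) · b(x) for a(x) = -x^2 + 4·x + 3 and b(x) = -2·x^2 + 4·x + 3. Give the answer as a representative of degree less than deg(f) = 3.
a · b ≡ 7·x^2 + 34·x - 51 (mod f(x))

First multiply in Q[x] without reducing: a · b = 2·x^4 - 12·x^3 + 7·x^2 + 24·x + 9. Now divide by f(x) = x^3 - 5, eliminating the leading term at each step:
  leading term 2·x^4: subtract (2·x)·f(x) = 2·x^4 - 10·x, leaving -12·x^3 + 7·x^2 + 34·x + 9
  leading term -12·x^3: subtract (-12)·f(x) = 60 - 12·x^3, leaving 7·x^2 + 34·x - 51
The degree is now < 3, so this is the remainder. Hence a · b ≡ 7·x^2 + 34·x - 51 in Q[x]/(f).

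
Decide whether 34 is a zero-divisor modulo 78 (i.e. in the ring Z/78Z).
YES

gcd(34, 78) = 2 > 1, so 34 is not a unit in Z/78Z. In Z/nZ every nonzero non-unit is a zero-divisor: explicitly, take b = 78/gcd = 39 ≠ 0 (mod 78); then 34·39 = 1326 = 17·78, i.e. 34·39 ≡ 0 (mod 78). So 34 is a zero-divisor.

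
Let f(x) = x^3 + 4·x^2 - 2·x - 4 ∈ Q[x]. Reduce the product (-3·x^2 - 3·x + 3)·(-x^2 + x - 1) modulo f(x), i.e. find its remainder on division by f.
First multiply in Q[x] without reducing: a · b = 3·x^4 - 3·x^2 + 6·x - 3. Now divide by f(x) = x^3 + 4·x^2 - 2·x - 4, eliminating the leading term at each step:
  leading term 3·x^4: subtract (3·x)·f(x) = 3·x^4 + 12·x^3 - 6·x^2 - 12·x, leaving -12·x^3 + 3·x^2 + 18·x - 3
  leading term -12·x^3: subtract (-12)·f(x) = -12·x^3 - 48·x^2 + 24·x + 48, leaving 51·x^2 - 6·x - 51
The degree is now < 3, so this is the remainder. Hence a · b ≡ 51·x^2 - 6·x - 51 in Q[x]/(f).

Final answer: a · b ≡ 51·x^2 - 6·x - 51 (mod f(x))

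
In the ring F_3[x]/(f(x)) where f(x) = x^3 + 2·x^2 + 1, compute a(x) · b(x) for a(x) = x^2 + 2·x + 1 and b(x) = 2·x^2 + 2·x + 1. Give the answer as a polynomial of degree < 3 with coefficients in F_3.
Multiply as integer polynomials: a · b = 2·x^4 + 6·x^3 + 7·x^2 + 4·x + 1. Reducing coefficients mod 3: a · b ≡ 2·x^4 + x^2 + x + 1. Now divide by f(x) = x^3 + 2·x^2 + 1 in F_3[x], eliminating the leading term at each step:
  leading term 2·x^4: subtract (2·x)·f(x) = 2·x^4 + x^3 + 2·x, leaving 2·x^3 + x^2 + 2·x + 1 (coefficients mod 3)
  leading term 2·x^3: subtract (2)·f(x) = 2·x^3 + x^2 + 2, leaving 2·x + 2 (coefficients mod 3)
The degree is now < 3, so this is the remainder. Hence a · b ≡ 2·x + 2 in F_3[x]/(f).

Final answer: a · b ≡ 2·x + 2 (mod f(x))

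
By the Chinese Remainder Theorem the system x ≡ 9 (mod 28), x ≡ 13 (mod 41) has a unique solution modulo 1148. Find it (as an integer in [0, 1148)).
x ≡ 177 (mod 1148); the representative in [0, 1148) is 177

The moduli 28, 41 are pairwise coprime, so by the CRT there is a unique solution mod 28·41 = 1148.
Solve by successive substitution. Start with x ≡ 9 (mod 28).
  Combine with x ≡ 13 (mod 41): write x = 9 + 28·t and require 9 + 28·t ≡ 13 (mod 41), i.e. 28·t ≡ 13 − 9 ≡ 4 (mod 41). Since 28^(−1) ≡ 22 (mod 41), t ≡ 22·4 ≡ 6 (mod 41). So x ≡ 9 + 28·6 = 177 (mod 1148).
Unique solution in [0, 1148): x = 177.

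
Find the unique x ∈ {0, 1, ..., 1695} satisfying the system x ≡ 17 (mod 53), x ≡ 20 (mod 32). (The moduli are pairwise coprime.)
x ≡ 1236 (mod 1696); the representative in [0, 1696) is 1236

The moduli 53, 32 are pairwise coprime, so by the CRT there is a unique solution mod 53·32 = 1696.
Solve by successive substitution. Start with x ≡ 17 (mod 53).
  Combine with x ≡ 20 (mod 32): write x = 17 + 53·t and require 17 + 53·t ≡ 20 (mod 32), i.e. 53·t ≡ 20 − 17 ≡ 3 (mod 32). Since 53^(−1) ≡ 29 (mod 32) (53 ≡ 21 (mod 32)), t ≡ 29·3 ≡ 23 (mod 32). So x ≡ 17 + 53·23 = 1236 (mod 1696).
Unique solution in [0, 1696): x = 1236.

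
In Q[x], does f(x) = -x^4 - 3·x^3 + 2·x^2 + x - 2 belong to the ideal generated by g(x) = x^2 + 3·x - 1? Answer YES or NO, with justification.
In Q[x] the ideal (g) consists of all multiples of g, so f ∈ (g) iff g | f, i.e. iff the remainder of f on division by g is 0. Divide f by g (g is monic, so eliminate the leading term of the running remainder at each step):
  leading term -x^4: subtract (-x^2)·g(x) = -x^4 - 3·x^3 + x^2, leaving x^2 + x - 2
  leading term x^2: subtract (1)·g(x) = x^2 + 3·x - 1, leaving -2·x - 1
The remainder r(x) = -2·x - 1 ≠ 0 (and deg r < deg g), so g ∤ f, i.e. f ∉ (g).

Final answer: NO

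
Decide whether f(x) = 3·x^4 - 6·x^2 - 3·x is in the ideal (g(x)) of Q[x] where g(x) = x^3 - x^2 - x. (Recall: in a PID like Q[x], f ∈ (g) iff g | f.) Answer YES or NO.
In Q[x] the ideal (g) consists of all multiples of g, so f ∈ (g) iff g | f, i.e. iff the remainder of f on division by g is 0. Divide f by g (g is monic, so eliminate the leading term of the running remainder at each step):
  leading term 3·x^4: subtract (3·x)·g(x) = 3·x^4 - 3·x^3 - 3·x^2, leaving 3·x^3 - 3·x^2 - 3·x
  leading term 3·x^3: subtract (3)·g(x) = 3·x^3 - 3·x^2 - 3·x, leaving 0
The remainder is 0, so f(x) = g(x) · h(x) with h(x) = 3·x + 3. Hence g | f, i.e. f ∈ (g).

Final answer: YES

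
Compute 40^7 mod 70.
Use repeated squaring. Binary(7) = 111. Walk through the bits of the exponent 7 left-to-right: at each bit after the leading one, square the running value, then multiply by 40 if the bit is 1 (always reducing mod 70):
  bit 1 = 1 (leading): start with 40.
  bit 2 = 1: square 40^2 = 1600 ≡ 60; bit is 1, so multiply 60·40 = 2400 ≡ 20 (mod 70).
  bit 3 = 1: square 20^2 = 400 ≡ 50; bit is 1, so multiply 50·40 = 2000 ≡ 40 (mod 70).
Final value: 40^7 ≡ 40 (mod 70).

Final answer: 40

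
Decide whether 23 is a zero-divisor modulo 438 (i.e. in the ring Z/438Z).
gcd(23, 438) = 1, so 23 is a unit in Z/438Z (it has a multiplicative inverse). A unit cannot be a zero-divisor: if 23·b ≡ 0 then multiplying both sides by 23^(−1) gives b ≡ 0. So 23 is not a zero-divisor.

Final answer: NO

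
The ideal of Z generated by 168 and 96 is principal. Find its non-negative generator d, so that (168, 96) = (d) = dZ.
(168, 96) = (24); d = 24

In the PID Z, (a, b) is generated by gcd(a, b). Compute gcd(168, 96) with the extended Euclidean algorithm, tracking rows (r, s, t) with s·168 + t·96 = r:
  row A: (168, 1, 0)   [1·168 + 0·96 = 168]
  row B: (96, 0, 1)   [0·168 + 1·96 = 96]
  168 = 1·96 + 72   → row C = row A − 1·row B = (72, 1, −1)   [check: 1·168 − 1·96 = 72]
  96 = 1·72 + 24   → row D = row B − 1·row C = (24, −1, 2)   [check: −1·168 + 2·96 = 24]
  72 = 3·24 + 0   → remainder 0, stop. gcd = 24 (last nonzero row D).
So gcd(168, 96) = 24, with Bézout identity −1·168 + 2·96 = 24. Containment (⊇): the Bézout identity exhibits 24 as an element of (168, 96), giving (24) ⊆ (168, 96). Containment (⊆): since 24 | 168 and 24 | 96 (168 = 24·7, 96 = 24·4), every Z-linear combination of 168 and 96 is divisible by 24, so (168, 96) ⊆ (24). Therefore (168, 96) = (24), d = 24.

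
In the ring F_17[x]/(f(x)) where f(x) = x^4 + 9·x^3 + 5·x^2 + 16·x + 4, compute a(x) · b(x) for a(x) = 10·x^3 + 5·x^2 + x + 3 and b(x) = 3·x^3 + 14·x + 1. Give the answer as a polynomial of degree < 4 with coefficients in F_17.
a · b ≡ 12·x^3 + 2·x^2 + 2·x + 14 (mod f(x))

Multiply as integer polynomials: a · b = 30·x^6 + 15·x^5 + 143·x^4 + 89·x^3 + 19·x^2 + 43·x + 3. Reducing coefficients mod 17: a · b ≡ 13·x^6 + 15·x^5 + 7·x^4 + 4·x^3 + 2·x^2 + 9·x + 3. Now divide by f(x) = x^4 + 9·x^3 + 5·x^2 + 16·x + 4 in F_17[x], eliminating the leading term at each step:
  leading term 13·x^6: subtract (13·x^2)·f(x) = 13·x^6 + 15·x^5 + 14·x^4 + 4·x^3 + x^2, leaving 10·x^4 + x^2 + 9·x + 3 (coefficients mod 17)
  leading term 10·x^4: subtract (10)·f(x) = 10·x^4 + 5·x^3 + 16·x^2 + 7·x + 6, leaving 12·x^3 + 2·x^2 + 2·x + 14 (coefficients mod 17)
The degree is now < 4, so this is the remainder. Hence a · b ≡ 12·x^3 + 2·x^2 + 2·x + 14 in F_17[x]/(f).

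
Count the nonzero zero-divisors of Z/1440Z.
Z/1440Z has 1055 nonzero zero-divisors

In Z/1440Z each nonzero element is either a unit (gcd with 1440 is 1) or a zero-divisor (gcd > 1). The number of units is φ(1440): factorise 1440 = 2^5 · 3^2 · 5, so φ(1440) = (2^5 − 2^4) · (3^2 − 3^1) · (5 − 1) = 16 · 6 · 4 = 384. The nonzero elements number 1440 − 1 = 1439. Hence the nonzero zero-divisors number 1439 − 384 = 1055.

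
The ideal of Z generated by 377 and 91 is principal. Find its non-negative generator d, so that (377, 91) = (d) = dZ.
(377, 91) = (13); d = 13

In the PID Z, (a, b) is generated by gcd(a, b). Compute gcd(377, 91) with the extended Euclidean algorithm, tracking rows (r, s, t) with s·377 + t·91 = r:
  row A: (377, 1, 0)   [1·377 + 0·91 = 377]
  row B: (91, 0, 1)   [0·377 + 1·91 = 91]
  377 = 4·91 + 13   → row C = row A − 4·row B = (13, 1, −4)   [check: 1·377 − 4·91 = 13]
  91 = 7·13 + 0   → remainder 0, stop. gcd = 13 (last nonzero row C).
So gcd(377, 91) = 13, with Bézout identity 1·377 − 4·91 = 13. Containment (⊇): the Bézout identity exhibits 13 as an element of (377, 91), giving (13) ⊆ (377, 91). Containment (⊆): since 13 | 377 and 13 | 91 (377 = 13·29, 91 = 13·7), every Z-linear combination of 377 and 91 is divisible by 13, so (377, 91) ⊆ (13). Therefore (377, 91) = (13), d = 13.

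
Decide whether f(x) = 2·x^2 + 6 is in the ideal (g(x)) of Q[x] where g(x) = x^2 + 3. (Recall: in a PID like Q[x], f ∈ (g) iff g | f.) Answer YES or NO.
YES

In Q[x] the ideal (g) consists of all multiples of g, so f ∈ (g) iff g | f, i.e. iff the remainder of f on division by g is 0. Divide f by g (g is monic, so eliminate the leading term of the running remainder at each step):
  leading term 2·x^2: subtract (2)·g(x) = 2·x^2 + 6, leaving 0
The remainder is 0, so f(x) = g(x) · h(x) with h(x) = 2. Hence g | f, i.e. f ∈ (g).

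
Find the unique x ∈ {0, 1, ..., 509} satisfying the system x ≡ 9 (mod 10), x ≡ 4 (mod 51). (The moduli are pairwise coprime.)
x ≡ 259 (mod 510); the representative in [0, 510) is 259

The moduli 10, 51 are pairwise coprime, so by the CRT there is a unique solution mod 10·51 = 510.
Solve by successive substitution. Start with x ≡ 9 (mod 10).
  Combine with x ≡ 4 (mod 51): write x = 9 + 10·t and require 9 + 10·t ≡ 4 (mod 51), i.e. 10·t ≡ 4 − 9 ≡ 46 (mod 51). Since 10^(−1) ≡ 46 (mod 51), t ≡ 46·46 ≡ 25 (mod 51). So x ≡ 9 + 10·25 = 259 (mod 510).
Unique solution in [0, 510): x = 259.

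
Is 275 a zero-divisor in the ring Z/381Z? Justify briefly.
NO

gcd(275, 381) = 1, so 275 is a unit in Z/381Z (it has a multiplicative inverse). A unit cannot be a zero-divisor: if 275·b ≡ 0 then multiplying both sides by 275^(−1) gives b ≡ 0. So 275 is not a zero-divisor.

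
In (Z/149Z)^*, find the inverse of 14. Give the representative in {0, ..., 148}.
Apply the extended Euclidean algorithm to (149, 14), tracking rows (r, s, t) with s·149 + t·14 = r. Each division r_prev = q·r_cur + r_new produces the new row as (previous row) − q·(current row):
  row A: (149, 1, 0)   [1·149 + 0·14 = 149]
  row B: (14, 0, 1)   [0·149 + 1·14 = 14]
  149 = 10·14 + 9   → row C = row A − 10·row B = (9, 1, −10)   [check: 1·149 − 10·14 = 9]
  14 = 1·9 + 5   → row D = row B − 1·row C = (5, −1, 11)   [check: −1·149 + 11·14 = 5]
  9 = 1·5 + 4   → row E = row C − 1·row D = (4, 2, −21)   [check: 2·149 − 21·14 = 4]
  5 = 1·4 + 1   → row F = row D − 1·row E = (1, −3, 32)   [check: −3·149 + 32·14 = 1]
  4 = 4·1 + 0   → remainder 0, stop. gcd = 1 (last nonzero row F).
The gcd is 1, so 14 is invertible mod 149. The last nonzero row gives −3·149 + 32·14 = 1, so t = 32. So 14^(−1) ≡ 32 (mod 149). Verify: 14 · 32 = 448 ≡ 1 (mod 149). ✓

Final answer: 14^(−1) ≡ 32 (mod 149)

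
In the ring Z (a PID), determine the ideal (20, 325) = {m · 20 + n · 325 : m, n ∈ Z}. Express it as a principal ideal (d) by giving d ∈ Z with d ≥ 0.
(20, 325) = (5); d = 5

In the PID Z, (a, b) is generated by gcd(a, b). Compute gcd(325, 20) with the extended Euclidean algorithm, tracking rows (r, s, t) with s·325 + t·20 = r:
  row A: (325, 1, 0)   [1·325 + 0·20 = 325]
  row B: (20, 0, 1)   [0·325 + 1·20 = 20]
  325 = 16·20 + 5   → row C = row A − 16·row B = (5, 1, −16)   [check: 1·325 − 16·20 = 5]
  20 = 4·5 + 0   → remainder 0, stop. gcd = 5 (last nonzero row C).
So gcd(20, 325) = 5, with Bézout identity 1·325 − 16·20 = 5. Containment (⊇): the Bézout identity exhibits 5 as an element of (20, 325), giving (5) ⊆ (20, 325). Containment (⊆): since 5 | 20 and 5 | 325 (20 = 5·4, 325 = 5·65), every Z-linear combination of 20 and 325 is divisible by 5, so (20, 325) ⊆ (5). Therefore (20, 325) = (5), d = 5.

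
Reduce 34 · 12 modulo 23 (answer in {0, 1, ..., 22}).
Reduce the factors first: 34 ≡ 11 (mod 23), so 34 · 12 ≡ 11 · 12 (mod 23). 11 · 12 = 132. Dividing by 23: 132 = 5·23 + 17. So (34 · 12) mod 23 = 17.

Final answer: 17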